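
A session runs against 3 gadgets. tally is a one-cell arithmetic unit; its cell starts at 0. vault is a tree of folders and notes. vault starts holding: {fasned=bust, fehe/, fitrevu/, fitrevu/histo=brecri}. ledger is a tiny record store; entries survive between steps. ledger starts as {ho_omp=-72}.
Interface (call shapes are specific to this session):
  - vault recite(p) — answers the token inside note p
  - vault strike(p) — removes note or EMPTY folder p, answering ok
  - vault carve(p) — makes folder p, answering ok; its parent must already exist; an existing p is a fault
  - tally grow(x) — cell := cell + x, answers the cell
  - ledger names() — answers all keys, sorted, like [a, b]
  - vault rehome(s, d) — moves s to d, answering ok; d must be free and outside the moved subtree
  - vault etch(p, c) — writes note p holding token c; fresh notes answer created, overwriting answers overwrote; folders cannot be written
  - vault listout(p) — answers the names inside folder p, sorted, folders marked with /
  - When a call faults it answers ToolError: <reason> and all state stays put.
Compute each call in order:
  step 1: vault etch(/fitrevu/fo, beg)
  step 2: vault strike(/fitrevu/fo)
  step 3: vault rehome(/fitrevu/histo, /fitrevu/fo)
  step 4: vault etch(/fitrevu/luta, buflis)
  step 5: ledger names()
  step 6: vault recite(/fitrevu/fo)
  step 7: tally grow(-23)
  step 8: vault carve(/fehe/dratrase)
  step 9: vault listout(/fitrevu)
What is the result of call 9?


Answer: [fo, luta]

Derivation:
Act: vault etch[p='/fitrevu/fo'; c='beg']
Obs: created
Act: vault strike[p='/fitrevu/fo']
Obs: ok
Act: vault rehome[s='/fitrevu/histo'; d='/fitrevu/fo']
Obs: ok
Act: vault etch[p='/fitrevu/luta'; c='buflis']
Obs: created
Act: ledger names[]
Obs: [ho_omp]
Act: vault recite[p='/fitrevu/fo']
Obs: brecri
Act: tally grow[x='-23']
Obs: -23
Act: vault carve[p='/fehe/dratrase']
Obs: ok
Act: vault listout[p='/fitrevu']
Obs: [fo, luta]


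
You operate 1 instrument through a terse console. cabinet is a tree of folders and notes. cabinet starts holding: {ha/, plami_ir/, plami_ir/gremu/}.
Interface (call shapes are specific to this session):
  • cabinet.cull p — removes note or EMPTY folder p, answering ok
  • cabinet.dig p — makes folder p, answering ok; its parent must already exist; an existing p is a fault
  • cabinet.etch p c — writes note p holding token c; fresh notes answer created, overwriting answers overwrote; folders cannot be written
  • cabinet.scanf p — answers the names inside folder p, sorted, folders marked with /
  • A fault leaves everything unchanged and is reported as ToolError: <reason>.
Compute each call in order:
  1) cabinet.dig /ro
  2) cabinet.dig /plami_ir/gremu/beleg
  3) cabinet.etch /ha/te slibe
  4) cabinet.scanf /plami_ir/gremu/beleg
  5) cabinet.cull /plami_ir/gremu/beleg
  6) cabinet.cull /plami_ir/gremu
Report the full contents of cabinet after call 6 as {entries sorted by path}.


% cabinet.dig p: /ro
  ok
% cabinet.dig p: /plami_ir/gremu/beleg
  ok
% cabinet.etch p: /ha/te c: slibe
  created
% cabinet.scanf p: /plami_ir/gremu/beleg
  []
% cabinet.cull p: /plami_ir/gremu/beleg
  ok
% cabinet.cull p: /plami_ir/gremu
  ok

Answer: {ha/, ha/te=slibe, plami_ir/, ro/}


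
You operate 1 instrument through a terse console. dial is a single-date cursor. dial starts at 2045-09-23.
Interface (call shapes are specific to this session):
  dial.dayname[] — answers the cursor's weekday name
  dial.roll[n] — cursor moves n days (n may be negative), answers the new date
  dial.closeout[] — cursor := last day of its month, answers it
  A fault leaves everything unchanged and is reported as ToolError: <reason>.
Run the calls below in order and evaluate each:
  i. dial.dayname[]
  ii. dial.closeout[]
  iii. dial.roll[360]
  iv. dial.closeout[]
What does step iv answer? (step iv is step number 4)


Then dial.dayname, and see Saturday.
I invoke dial.closeout(), giving 2045-09-30.
I call dial.roll(n=360), giving 2046-09-25.
I try dial.closeout(), yielding 2046-09-30.

Answer: 2046-09-30


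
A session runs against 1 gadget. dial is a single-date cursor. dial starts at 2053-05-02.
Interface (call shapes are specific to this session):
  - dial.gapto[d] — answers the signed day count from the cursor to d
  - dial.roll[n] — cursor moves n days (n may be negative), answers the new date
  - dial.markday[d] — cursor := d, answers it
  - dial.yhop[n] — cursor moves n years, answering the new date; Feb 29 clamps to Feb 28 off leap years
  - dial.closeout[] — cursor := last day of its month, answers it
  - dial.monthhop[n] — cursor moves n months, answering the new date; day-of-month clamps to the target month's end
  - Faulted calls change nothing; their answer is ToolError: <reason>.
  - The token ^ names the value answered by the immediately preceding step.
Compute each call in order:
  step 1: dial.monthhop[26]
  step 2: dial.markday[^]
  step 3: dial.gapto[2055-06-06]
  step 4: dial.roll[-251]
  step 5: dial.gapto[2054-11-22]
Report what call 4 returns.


% monthhop(n=26) == 2055-07-02
% markday(d=^) == 2055-07-02
% gapto(d=2055-06-06) == -26
% roll(n=-251) == 2054-10-24
% gapto(d=2054-11-22) == 29

Answer: 2054-10-24


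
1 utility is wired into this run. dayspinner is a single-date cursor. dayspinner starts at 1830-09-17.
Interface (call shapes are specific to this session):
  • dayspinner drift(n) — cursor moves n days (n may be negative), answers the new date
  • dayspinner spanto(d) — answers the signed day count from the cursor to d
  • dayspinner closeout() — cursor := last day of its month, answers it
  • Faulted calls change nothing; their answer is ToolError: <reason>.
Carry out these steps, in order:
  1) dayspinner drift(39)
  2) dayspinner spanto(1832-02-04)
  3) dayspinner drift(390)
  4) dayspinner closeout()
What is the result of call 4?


~$ dayspinner drift n='39'
  1830-10-26
~$ dayspinner spanto d='1832-02-04'
  466
~$ dayspinner drift n='390'
  1831-11-20
~$ dayspinner closeout
  1831-11-30

Answer: 1831-11-30


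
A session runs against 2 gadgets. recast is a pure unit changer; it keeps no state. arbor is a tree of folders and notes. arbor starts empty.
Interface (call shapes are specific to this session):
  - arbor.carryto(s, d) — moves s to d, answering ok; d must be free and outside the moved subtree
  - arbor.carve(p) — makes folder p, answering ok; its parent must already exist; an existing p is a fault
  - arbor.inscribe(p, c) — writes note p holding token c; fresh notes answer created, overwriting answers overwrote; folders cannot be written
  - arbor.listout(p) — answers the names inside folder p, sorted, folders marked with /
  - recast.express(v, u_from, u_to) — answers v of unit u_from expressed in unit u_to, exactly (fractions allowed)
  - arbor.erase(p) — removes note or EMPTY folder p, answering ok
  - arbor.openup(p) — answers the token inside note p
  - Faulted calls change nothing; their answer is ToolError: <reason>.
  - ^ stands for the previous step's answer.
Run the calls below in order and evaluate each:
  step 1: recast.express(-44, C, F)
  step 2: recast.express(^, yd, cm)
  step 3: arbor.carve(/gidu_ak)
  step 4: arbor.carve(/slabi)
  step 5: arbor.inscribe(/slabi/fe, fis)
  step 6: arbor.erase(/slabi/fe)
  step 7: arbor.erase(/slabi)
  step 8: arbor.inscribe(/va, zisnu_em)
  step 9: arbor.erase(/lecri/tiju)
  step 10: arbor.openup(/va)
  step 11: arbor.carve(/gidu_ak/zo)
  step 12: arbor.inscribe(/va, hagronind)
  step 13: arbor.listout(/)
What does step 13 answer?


! 1. express(v: -44, u_from: C, u_to: F) ~> -236/5
! 2. express(v: ^, u_from: yd, u_to: cm) ~> -539496/125
! 3. carve(p: /gidu_ak) ~> ok
! 4. carve(p: /slabi) ~> ok
! 5. inscribe(p: /slabi/fe, c: fis) ~> created
! 6. erase(p: /slabi/fe) ~> ok
! 7. erase(p: /slabi) ~> ok
! 8. inscribe(p: /va, c: zisnu_em) ~> created
! 9. erase(p: /lecri/tiju) ~> ToolError: not found
! 10. openup(p: /va) ~> zisnu_em
! 11. carve(p: /gidu_ak/zo) ~> ok
! 12. inscribe(p: /va, c: hagronind) ~> overwrote
! 13. listout(p: /) ~> [gidu_ak/, va]

Answer: [gidu_ak/, va]


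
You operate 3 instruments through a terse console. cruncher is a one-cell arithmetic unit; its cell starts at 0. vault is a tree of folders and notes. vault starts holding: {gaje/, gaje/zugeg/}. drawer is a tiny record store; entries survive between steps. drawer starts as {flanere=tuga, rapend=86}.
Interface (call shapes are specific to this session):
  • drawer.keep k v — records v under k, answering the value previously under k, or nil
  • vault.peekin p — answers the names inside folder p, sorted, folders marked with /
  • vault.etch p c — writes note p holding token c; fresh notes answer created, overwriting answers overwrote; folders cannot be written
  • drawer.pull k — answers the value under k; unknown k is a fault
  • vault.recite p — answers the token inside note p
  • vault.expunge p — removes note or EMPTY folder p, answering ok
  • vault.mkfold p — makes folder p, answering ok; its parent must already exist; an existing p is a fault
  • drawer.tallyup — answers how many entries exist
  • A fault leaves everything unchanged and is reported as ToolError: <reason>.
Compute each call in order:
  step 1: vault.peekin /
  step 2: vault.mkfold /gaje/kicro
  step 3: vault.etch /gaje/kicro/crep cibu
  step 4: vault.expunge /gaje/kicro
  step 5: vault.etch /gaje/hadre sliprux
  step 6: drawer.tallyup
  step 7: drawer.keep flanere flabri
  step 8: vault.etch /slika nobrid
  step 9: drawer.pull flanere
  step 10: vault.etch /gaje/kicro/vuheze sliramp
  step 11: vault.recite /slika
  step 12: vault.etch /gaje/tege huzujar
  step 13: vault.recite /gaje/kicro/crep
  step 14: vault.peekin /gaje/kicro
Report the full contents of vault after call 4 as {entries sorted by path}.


Using vault.peekin(p=/), — result: [gaje/].
Calling vault.mkfold(p=/gaje/kicro), which returns ok.
Then vault.etch(p=/gaje/kicro/crep, c=cibu), yielding created.
Then vault.expunge(p=/gaje/kicro), — result: ToolError: not empty.
Next I call vault.etch(p=/gaje/hadre, c=sliprux), and see created.
Using drawer.tallyup(): 2.
Using drawer.keep(k=flanere, v=flabri), which returns tuga.
Invoking vault.etch(p=/slika, c=nobrid), and get created.
Next I call drawer.pull(k=flanere), giving flabri.
Invoking vault.etch(p=/gaje/kicro/vuheze, c=sliramp), yielding created.
I use vault.recite(p=/slika), and observe nobrid.
I use vault.etch(p=/gaje/tege, c=huzujar), — result: created.
Calling vault.recite(p=/gaje/kicro/crep), and see cibu.
Then vault.peekin(p=/gaje/kicro), giving [crep, vuheze].

Answer: {gaje/, gaje/kicro/, gaje/kicro/crep=cibu, gaje/zugeg/}


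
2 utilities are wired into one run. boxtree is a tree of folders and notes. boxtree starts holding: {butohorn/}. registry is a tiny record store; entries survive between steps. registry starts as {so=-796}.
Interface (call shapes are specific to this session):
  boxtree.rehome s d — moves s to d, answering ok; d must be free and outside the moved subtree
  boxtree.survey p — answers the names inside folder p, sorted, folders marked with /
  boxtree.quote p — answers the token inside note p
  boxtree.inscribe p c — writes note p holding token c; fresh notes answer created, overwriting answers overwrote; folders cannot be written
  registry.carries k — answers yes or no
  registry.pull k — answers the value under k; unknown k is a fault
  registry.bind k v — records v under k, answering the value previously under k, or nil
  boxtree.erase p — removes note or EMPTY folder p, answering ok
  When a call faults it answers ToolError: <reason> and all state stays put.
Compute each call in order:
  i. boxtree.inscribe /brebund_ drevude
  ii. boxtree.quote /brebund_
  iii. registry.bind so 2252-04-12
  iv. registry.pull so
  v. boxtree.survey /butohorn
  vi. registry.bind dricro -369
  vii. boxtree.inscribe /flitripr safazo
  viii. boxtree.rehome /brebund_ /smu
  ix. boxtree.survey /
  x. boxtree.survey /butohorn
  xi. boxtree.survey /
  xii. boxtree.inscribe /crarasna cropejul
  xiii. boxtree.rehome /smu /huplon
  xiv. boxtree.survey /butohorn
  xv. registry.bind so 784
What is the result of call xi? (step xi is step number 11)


Answer: [butohorn/, flitripr, smu]

Derivation:
Do: boxtree.inscribe[p: /brebund_; c: drevude]
See: created
Do: boxtree.quote[p: /brebund_]
See: drevude
Do: registry.bind[k: so; v: 2252-04-12]
See: -796
Do: registry.pull[k: so]
See: 2252-04-12
Do: boxtree.survey[p: /butohorn]
See: []
Do: registry.bind[k: dricro; v: -369]
See: nil
Do: boxtree.inscribe[p: /flitripr; c: safazo]
See: created
Do: boxtree.rehome[s: /brebund_; d: /smu]
See: ok
Do: boxtree.survey[p: /]
See: [butohorn/, flitripr, smu]
Do: boxtree.survey[p: /butohorn]
See: []
Do: boxtree.survey[p: /]
See: [butohorn/, flitripr, smu]
Do: boxtree.inscribe[p: /crarasna; c: cropejul]
See: created
Do: boxtree.rehome[s: /smu; d: /huplon]
See: ok
Do: boxtree.survey[p: /butohorn]
See: []
Do: registry.bind[k: so; v: 784]
See: 2252-04-12


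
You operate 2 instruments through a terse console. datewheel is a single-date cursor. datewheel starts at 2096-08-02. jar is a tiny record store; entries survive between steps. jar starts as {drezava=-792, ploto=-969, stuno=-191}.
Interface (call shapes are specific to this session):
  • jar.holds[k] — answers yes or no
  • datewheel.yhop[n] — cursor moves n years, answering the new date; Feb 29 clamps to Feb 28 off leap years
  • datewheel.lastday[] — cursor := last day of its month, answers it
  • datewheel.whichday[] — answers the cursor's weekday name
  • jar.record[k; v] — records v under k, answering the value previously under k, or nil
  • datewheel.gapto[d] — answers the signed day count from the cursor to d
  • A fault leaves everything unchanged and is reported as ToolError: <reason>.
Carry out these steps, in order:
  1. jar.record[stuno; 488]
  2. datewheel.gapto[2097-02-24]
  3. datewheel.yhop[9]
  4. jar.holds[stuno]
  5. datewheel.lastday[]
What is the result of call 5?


$ jar.record stuno 488
= -191
$ datewheel.gapto 2097-02-24
= 206
$ datewheel.yhop 9
= 2105-08-02
$ jar.holds stuno
= yes
$ datewheel.lastday
= 2105-08-31

Answer: 2105-08-31


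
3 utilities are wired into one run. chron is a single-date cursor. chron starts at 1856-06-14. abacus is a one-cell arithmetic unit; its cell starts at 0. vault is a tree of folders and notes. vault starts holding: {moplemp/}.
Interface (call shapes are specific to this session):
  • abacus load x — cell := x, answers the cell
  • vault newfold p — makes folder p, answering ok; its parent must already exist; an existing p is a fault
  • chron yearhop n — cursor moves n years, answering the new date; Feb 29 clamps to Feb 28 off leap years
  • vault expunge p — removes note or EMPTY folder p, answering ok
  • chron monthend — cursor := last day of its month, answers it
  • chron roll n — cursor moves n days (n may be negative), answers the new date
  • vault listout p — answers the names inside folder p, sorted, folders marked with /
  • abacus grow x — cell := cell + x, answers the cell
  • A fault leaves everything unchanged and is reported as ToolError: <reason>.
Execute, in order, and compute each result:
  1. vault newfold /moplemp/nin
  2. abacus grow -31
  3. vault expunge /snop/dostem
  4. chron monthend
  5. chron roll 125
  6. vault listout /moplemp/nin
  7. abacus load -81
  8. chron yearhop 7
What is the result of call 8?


% vault newfold(p=/moplemp/nin) : ok
% abacus grow(x=-31) : -31
% vault expunge(p=/snop/dostem) : ToolError: not found
% chron monthend() : 1856-06-30
% chron roll(n=125) : 1856-11-02
% vault listout(p=/moplemp/nin) : []
% abacus load(x=-81) : -81
% chron yearhop(n=7) : 1863-11-02

Answer: 1863-11-02


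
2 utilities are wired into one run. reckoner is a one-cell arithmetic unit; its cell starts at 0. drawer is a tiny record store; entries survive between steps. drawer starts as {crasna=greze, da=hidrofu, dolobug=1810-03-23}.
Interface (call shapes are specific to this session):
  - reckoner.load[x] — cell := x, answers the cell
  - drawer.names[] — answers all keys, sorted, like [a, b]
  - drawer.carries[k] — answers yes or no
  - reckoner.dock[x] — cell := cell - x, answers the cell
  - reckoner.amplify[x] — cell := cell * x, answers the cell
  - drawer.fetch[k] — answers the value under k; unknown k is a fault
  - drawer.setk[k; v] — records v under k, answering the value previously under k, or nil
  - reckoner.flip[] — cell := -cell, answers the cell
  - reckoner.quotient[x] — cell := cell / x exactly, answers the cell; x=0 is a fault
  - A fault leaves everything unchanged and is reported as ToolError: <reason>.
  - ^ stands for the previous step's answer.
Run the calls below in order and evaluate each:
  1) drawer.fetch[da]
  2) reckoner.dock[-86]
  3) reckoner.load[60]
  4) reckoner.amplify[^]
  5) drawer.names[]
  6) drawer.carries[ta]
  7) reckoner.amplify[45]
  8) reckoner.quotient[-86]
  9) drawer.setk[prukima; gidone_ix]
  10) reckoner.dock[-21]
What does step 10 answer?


Answer: -80097/43

Derivation:
$ drawer.fetch k='da'
  hidrofu
$ reckoner.dock x='-86'
  86
$ reckoner.load x='60'
  60
$ reckoner.amplify x='^'
  3600
$ drawer.names
  [crasna, da, dolobug]
$ drawer.carries k='ta'
  no
$ reckoner.amplify x='45'
  162000
$ reckoner.quotient x='-86'
  -81000/43
$ drawer.setk k='prukima' v='gidone_ix'
  nil
$ reckoner.dock x='-21'
  -80097/43


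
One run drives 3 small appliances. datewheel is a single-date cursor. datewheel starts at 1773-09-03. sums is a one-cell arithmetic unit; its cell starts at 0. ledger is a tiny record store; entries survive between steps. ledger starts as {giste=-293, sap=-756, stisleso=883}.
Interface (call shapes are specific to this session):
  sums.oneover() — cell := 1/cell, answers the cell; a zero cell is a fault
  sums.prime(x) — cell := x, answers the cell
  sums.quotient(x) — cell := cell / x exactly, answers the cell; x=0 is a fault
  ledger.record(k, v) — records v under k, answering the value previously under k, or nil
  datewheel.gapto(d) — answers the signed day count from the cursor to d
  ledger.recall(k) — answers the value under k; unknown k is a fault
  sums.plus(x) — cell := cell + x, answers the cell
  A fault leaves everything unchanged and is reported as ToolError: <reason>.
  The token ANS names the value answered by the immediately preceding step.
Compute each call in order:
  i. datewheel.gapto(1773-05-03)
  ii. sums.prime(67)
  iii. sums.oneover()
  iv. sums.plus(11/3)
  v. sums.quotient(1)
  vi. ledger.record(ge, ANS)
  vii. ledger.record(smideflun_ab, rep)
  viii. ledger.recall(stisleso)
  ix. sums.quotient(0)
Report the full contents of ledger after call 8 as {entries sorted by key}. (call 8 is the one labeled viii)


Answer: {ge=740/201, giste=-293, sap=-756, smideflun_ab=rep, stisleso=883}

Derivation:
==> datewheel.gapto(d='1773-05-03')
<== -123
==> sums.prime(x='67')
<== 67
==> sums.oneover()
<== 1/67
==> sums.plus(x='11/3')
<== 740/201
==> sums.quotient(x='1')
<== 740/201
==> ledger.record(k='ge', v='ANS')
<== nil
==> ledger.record(k='smideflun_ab', v='rep')
<== nil
==> ledger.recall(k='stisleso')
<== 883
==> sums.quotient(x='0')
<== ToolError: division by zero


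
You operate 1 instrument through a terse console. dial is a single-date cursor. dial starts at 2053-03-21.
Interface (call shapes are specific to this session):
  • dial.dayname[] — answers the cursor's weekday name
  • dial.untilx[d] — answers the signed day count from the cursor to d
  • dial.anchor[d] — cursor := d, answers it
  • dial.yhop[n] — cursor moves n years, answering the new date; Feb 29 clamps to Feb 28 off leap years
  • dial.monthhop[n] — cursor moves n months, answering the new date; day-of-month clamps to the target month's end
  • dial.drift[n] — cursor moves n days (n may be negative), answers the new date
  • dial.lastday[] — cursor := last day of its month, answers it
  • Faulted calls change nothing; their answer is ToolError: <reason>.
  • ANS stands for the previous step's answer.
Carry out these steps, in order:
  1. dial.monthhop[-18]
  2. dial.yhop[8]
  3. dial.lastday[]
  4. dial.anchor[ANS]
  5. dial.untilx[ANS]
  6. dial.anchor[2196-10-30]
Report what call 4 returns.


>>> dial.monthhop -18
  2051-09-21
>>> dial.yhop 8
  2059-09-21
>>> dial.lastday
  2059-09-30
>>> dial.anchor ANS
  2059-09-30
>>> dial.untilx ANS
  0
>>> dial.anchor 2196-10-30
  2196-10-30

Answer: 2059-09-30


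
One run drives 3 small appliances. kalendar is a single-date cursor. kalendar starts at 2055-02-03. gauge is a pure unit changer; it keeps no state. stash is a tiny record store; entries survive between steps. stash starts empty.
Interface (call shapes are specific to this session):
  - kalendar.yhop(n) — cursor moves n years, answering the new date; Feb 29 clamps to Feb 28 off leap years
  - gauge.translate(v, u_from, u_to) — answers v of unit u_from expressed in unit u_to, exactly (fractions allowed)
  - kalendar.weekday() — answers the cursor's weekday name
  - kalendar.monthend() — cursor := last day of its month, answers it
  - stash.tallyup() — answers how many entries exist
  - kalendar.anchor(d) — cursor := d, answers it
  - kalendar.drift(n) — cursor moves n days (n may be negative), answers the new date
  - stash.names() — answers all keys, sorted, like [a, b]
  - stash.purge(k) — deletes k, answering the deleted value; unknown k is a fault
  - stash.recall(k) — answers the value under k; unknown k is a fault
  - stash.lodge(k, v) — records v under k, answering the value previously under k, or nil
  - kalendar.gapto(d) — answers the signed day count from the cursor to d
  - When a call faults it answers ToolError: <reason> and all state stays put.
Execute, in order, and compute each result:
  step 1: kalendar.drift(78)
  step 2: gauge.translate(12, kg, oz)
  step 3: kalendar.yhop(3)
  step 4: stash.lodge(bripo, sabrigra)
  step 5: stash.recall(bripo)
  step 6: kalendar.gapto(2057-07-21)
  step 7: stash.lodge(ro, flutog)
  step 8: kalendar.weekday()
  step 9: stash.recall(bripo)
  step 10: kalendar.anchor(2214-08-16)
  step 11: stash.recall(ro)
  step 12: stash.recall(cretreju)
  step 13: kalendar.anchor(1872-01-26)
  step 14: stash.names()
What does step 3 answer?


> drift n=78
  2055-04-22
> translate v=12 u_from=kg u_to=oz
  19200000000/45359237
> yhop n=3
  2058-04-22
> lodge k=bripo v=sabrigra
  nil
> recall k=bripo
  sabrigra
> gapto d=2057-07-21
  -275
> lodge k=ro v=flutog
  nil
> weekday
  Monday
> recall k=bripo
  sabrigra
> anchor d=2214-08-16
  2214-08-16
> recall k=ro
  flutog
> recall k=cretreju
  ToolError: no such key cretreju
> anchor d=1872-01-26
  1872-01-26
> names
  [bripo, ro]

Answer: 2058-04-22


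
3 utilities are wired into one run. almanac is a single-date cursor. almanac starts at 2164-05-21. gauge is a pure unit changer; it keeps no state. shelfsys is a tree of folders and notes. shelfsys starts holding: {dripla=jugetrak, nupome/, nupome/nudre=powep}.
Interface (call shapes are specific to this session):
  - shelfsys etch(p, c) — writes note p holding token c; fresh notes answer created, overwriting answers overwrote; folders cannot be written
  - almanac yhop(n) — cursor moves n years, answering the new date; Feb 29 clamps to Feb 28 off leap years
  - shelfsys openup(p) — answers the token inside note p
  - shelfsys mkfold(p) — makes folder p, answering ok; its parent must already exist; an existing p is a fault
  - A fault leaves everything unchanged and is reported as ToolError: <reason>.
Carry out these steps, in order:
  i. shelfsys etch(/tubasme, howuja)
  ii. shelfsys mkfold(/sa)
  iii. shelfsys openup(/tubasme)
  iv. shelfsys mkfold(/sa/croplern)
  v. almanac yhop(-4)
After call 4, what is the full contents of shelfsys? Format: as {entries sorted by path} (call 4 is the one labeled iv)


Answer: {dripla=jugetrak, nupome/, nupome/nudre=powep, sa/, sa/croplern/, tubasme=howuja}

Derivation:
;; 1. shelfsys etch(p='/tubasme', c='howuja') == created
;; 2. shelfsys mkfold(p='/sa') == ok
;; 3. shelfsys openup(p='/tubasme') == howuja
;; 4. shelfsys mkfold(p='/sa/croplern') == ok
;; 5. almanac yhop(n='-4') == 2160-05-21


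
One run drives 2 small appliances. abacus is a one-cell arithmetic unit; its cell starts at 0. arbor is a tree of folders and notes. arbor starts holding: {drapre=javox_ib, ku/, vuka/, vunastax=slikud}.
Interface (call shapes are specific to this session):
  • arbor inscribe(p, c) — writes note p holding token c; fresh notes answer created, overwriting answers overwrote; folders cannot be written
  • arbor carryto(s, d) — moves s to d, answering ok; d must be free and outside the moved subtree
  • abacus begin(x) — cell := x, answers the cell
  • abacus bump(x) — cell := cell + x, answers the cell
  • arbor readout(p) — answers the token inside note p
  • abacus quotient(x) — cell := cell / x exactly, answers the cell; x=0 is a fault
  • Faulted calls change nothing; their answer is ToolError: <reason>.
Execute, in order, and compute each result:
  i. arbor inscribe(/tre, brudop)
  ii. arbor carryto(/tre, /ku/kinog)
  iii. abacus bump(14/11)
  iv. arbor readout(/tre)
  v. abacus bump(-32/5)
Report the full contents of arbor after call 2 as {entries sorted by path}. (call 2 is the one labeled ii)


% arbor inscribe(p→/tre, c→brudop) -> created
% arbor carryto(s→/tre, d→/ku/kinog) -> ok
% abacus bump(x→14/11) -> 14/11
% arbor readout(p→/tre) -> ToolError: not found
% abacus bump(x→-32/5) -> -282/55

Answer: {drapre=javox_ib, ku/, ku/kinog=brudop, vuka/, vunastax=slikud}


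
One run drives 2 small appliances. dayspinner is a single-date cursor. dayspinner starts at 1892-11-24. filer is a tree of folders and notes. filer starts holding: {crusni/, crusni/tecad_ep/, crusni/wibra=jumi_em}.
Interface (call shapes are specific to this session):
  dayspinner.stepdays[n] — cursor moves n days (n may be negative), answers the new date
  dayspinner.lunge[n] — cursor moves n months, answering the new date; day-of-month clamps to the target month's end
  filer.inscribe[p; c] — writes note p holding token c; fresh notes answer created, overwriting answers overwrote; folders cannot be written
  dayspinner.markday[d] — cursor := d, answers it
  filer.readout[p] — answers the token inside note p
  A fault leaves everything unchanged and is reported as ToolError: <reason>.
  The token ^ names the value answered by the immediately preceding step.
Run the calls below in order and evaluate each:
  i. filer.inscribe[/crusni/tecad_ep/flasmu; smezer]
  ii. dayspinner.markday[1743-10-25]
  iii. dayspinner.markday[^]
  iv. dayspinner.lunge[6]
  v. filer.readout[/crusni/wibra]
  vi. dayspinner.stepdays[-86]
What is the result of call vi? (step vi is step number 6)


Answer: 1744-01-30

Derivation:
·→ filer.inscribe(/crusni/tecad_ep/flasmu, smezer)
·← created
·→ dayspinner.markday(1743-10-25)
·← 1743-10-25
·→ dayspinner.markday(^)
·← 1743-10-25
·→ dayspinner.lunge(6)
·← 1744-04-25
·→ filer.readout(/crusni/wibra)
·← jumi_em
·→ dayspinner.stepdays(-86)
·← 1744-01-30


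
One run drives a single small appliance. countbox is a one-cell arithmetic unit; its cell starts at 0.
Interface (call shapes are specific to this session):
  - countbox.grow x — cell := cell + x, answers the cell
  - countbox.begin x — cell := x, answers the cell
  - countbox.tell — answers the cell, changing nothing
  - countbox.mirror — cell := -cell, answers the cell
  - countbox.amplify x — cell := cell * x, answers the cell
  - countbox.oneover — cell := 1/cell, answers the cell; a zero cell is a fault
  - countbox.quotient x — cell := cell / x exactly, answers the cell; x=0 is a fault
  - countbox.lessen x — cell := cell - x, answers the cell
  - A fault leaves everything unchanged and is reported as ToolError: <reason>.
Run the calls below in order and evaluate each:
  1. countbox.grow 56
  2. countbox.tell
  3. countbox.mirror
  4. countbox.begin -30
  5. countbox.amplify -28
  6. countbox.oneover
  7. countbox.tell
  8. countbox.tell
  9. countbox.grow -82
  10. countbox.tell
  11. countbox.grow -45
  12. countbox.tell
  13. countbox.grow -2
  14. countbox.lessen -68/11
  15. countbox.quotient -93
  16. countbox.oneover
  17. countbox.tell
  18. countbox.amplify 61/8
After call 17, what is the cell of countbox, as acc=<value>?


Answer: acc=859320/1134829

Derivation:
·→ countbox.grow(x: 56)
·← 56
·→ countbox.tell()
·← 56
·→ countbox.mirror()
·← -56
·→ countbox.begin(x: -30)
·← -30
·→ countbox.amplify(x: -28)
·← 840
·→ countbox.oneover()
·← 1/840
·→ countbox.tell()
·← 1/840
·→ countbox.tell()
·← 1/840
·→ countbox.grow(x: -82)
·← -68879/840
·→ countbox.tell()
·← -68879/840
·→ countbox.grow(x: -45)
·← -106679/840
·→ countbox.tell()
·← -106679/840
·→ countbox.grow(x: -2)
·← -108359/840
·→ countbox.lessen(x: -68/11)
·← -1134829/9240
·→ countbox.quotient(x: -93)
·← 1134829/859320
·→ countbox.oneover()
·← 859320/1134829
·→ countbox.tell()
·← 859320/1134829
·→ countbox.amplify(x: 61/8)
·← 6552315/1134829


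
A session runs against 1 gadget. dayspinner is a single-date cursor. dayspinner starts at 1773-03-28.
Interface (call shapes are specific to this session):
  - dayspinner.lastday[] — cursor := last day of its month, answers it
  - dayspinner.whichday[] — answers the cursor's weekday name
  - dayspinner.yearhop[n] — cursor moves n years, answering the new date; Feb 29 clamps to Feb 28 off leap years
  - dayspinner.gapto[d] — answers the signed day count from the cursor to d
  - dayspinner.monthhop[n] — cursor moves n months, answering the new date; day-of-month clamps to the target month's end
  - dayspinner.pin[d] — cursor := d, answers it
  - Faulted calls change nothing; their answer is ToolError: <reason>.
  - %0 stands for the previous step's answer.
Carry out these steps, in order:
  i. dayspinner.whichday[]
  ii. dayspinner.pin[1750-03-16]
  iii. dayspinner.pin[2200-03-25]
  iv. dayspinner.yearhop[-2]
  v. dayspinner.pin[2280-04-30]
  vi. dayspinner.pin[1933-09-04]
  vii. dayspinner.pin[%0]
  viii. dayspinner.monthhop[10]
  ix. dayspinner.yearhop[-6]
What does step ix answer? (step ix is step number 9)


% whichday
= Sunday
% pin d: 1750-03-16
= 1750-03-16
% pin d: 2200-03-25
= 2200-03-25
% yearhop n: -2
= 2198-03-25
% pin d: 2280-04-30
= 2280-04-30
% pin d: 1933-09-04
= 1933-09-04
% pin d: %0
= 1933-09-04
% monthhop n: 10
= 1934-07-04
% yearhop n: -6
= 1928-07-04

Answer: 1928-07-04


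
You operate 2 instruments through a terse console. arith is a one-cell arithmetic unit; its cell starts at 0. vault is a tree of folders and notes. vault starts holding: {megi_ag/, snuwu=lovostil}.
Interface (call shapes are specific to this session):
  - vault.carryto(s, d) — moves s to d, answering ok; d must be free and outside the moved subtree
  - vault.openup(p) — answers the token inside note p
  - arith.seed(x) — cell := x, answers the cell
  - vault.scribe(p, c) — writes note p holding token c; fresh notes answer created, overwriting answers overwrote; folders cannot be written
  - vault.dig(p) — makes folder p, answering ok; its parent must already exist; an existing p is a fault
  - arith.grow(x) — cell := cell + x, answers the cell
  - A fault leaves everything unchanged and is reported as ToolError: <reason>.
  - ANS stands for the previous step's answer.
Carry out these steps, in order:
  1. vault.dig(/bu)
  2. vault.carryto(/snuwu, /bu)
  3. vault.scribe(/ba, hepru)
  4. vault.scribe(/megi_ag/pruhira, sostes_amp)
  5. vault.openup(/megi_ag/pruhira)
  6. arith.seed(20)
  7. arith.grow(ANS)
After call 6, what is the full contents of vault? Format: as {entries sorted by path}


-> dig(p: /bu)
<- ok
-> carryto(s: /snuwu, d: /bu)
<- ToolError: exists
-> scribe(p: /ba, c: hepru)
<- created
-> scribe(p: /megi_ag/pruhira, c: sostes_amp)
<- created
-> openup(p: /megi_ag/pruhira)
<- sostes_amp
-> seed(x: 20)
<- 20
-> grow(x: ANS)
<- 40

Answer: {ba=hepru, bu/, megi_ag/, megi_ag/pruhira=sostes_amp, snuwu=lovostil}


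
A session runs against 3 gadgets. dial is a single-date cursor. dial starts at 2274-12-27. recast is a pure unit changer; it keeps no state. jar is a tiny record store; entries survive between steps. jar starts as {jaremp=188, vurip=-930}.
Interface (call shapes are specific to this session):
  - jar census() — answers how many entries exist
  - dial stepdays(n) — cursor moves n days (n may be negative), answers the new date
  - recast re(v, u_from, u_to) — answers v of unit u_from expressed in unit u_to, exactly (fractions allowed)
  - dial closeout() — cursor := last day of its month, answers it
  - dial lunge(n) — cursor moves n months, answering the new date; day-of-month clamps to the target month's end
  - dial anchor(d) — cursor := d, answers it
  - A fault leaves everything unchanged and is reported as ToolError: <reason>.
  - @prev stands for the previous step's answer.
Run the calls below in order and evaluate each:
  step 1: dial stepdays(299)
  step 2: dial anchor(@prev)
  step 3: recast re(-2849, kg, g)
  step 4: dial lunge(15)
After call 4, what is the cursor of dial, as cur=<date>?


! 1. dial stepdays(299) == 2275-10-22
! 2. dial anchor(@prev) == 2275-10-22
! 3. recast re(-2849, kg, g) == -2849000
! 4. dial lunge(15) == 2277-01-22

Answer: cur=2277-01-22


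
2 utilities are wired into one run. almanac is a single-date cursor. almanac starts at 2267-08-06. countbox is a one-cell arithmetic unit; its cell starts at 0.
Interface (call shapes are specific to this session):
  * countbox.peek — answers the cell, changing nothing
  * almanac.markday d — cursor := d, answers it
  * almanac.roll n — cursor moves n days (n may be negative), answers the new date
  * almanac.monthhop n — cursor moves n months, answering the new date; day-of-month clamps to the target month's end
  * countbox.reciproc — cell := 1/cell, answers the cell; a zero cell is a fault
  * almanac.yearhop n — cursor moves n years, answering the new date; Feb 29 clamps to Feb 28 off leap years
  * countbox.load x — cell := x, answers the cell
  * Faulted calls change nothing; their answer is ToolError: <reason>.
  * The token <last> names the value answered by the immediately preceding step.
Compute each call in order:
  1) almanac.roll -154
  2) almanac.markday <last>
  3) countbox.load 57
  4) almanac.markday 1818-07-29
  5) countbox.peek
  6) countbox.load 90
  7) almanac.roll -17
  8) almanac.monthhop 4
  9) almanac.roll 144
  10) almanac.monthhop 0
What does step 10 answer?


-> roll(n='-154')
<- 2267-03-05
-> markday(d='<last>')
<- 2267-03-05
-> load(x='57')
<- 57
-> markday(d='1818-07-29')
<- 1818-07-29
-> peek()
<- 57
-> load(x='90')
<- 90
-> roll(n='-17')
<- 1818-07-12
-> monthhop(n='4')
<- 1818-11-12
-> roll(n='144')
<- 1819-04-05
-> monthhop(n='0')
<- 1819-04-05

Answer: 1819-04-05


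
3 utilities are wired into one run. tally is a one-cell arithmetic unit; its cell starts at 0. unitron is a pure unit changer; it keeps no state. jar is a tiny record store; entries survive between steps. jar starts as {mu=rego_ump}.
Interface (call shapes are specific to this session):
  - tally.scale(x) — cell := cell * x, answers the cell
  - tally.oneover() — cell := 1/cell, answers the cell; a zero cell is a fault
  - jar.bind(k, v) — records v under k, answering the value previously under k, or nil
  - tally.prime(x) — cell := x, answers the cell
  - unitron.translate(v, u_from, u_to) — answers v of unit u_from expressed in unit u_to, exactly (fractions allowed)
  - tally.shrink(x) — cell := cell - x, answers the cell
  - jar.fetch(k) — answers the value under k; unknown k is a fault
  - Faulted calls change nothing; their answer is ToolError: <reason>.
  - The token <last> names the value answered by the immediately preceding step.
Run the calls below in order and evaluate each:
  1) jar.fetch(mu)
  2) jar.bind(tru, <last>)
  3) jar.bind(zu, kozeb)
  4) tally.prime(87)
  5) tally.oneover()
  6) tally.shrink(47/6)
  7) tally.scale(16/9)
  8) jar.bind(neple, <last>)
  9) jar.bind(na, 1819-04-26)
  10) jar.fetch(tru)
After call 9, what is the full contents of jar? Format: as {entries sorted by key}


Answer: {mu=rego_ump, na=1819-04-26, neple=-10888/783, tru=rego_ump, zu=kozeb}

Derivation:
[in] fetch k='mu'
= rego_ump
[in] bind k='tru' v='<last>'
= nil
[in] bind k='zu' v='kozeb'
= nil
[in] prime x='87'
= 87
[in] oneover
= 1/87
[in] shrink x='47/6'
= -1361/174
[in] scale x='16/9'
= -10888/783
[in] bind k='neple' v='<last>'
= nil
[in] bind k='na' v='1819-04-26'
= nil
[in] fetch k='tru'
= rego_ump


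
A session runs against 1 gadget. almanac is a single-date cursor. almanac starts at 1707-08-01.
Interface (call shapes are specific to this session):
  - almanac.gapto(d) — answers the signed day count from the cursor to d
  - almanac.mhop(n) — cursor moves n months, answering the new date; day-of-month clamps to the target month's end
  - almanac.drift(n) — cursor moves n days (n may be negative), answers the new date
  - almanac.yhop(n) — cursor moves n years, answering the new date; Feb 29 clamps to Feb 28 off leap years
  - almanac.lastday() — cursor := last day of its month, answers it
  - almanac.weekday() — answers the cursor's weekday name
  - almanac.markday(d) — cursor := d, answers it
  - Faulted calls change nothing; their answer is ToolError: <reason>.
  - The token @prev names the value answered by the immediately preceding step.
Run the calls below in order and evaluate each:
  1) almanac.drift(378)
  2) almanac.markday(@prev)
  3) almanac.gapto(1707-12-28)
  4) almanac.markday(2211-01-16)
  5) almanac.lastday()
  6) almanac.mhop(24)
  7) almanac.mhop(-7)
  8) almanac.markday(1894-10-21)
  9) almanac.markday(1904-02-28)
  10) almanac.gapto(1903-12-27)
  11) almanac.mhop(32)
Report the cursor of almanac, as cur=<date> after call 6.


Answer: cur=2213-01-31

Derivation:
Do: drift[n: 378]
See: 1708-08-13
Do: markday[d: @prev]
See: 1708-08-13
Do: gapto[d: 1707-12-28]
See: -229
Do: markday[d: 2211-01-16]
See: 2211-01-16
Do: lastday[]
See: 2211-01-31
Do: mhop[n: 24]
See: 2213-01-31
Do: mhop[n: -7]
See: 2212-06-30
Do: markday[d: 1894-10-21]
See: 1894-10-21
Do: markday[d: 1904-02-28]
See: 1904-02-28
Do: gapto[d: 1903-12-27]
See: -63
Do: mhop[n: 32]
See: 1906-10-28


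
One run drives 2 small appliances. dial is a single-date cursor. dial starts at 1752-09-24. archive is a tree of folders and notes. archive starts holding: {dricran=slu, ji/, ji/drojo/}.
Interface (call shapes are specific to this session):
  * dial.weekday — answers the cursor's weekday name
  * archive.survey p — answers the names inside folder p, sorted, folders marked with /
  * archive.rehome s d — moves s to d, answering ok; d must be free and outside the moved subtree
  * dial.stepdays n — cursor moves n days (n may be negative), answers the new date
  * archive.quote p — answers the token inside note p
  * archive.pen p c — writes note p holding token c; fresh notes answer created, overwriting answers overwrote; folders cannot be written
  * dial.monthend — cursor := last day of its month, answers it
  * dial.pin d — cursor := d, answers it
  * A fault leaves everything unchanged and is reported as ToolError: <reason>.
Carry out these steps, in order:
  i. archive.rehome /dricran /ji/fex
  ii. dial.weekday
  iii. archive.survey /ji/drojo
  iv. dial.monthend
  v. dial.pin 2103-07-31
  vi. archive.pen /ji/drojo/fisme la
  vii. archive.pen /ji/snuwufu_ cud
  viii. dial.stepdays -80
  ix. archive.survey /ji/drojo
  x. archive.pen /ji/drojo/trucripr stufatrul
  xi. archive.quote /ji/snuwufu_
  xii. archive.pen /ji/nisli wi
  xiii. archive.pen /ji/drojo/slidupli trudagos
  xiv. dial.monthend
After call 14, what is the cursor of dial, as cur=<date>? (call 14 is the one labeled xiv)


# archive.rehome(s=/dricran, d=/ji/fex) -> ok
# dial.weekday() -> Sunday
# archive.survey(p=/ji/drojo) -> []
# dial.monthend() -> 1752-09-30
# dial.pin(d=2103-07-31) -> 2103-07-31
# archive.pen(p=/ji/drojo/fisme, c=la) -> created
# archive.pen(p=/ji/snuwufu_, c=cud) -> created
# dial.stepdays(n=-80) -> 2103-05-12
# archive.survey(p=/ji/drojo) -> [fisme]
# archive.pen(p=/ji/drojo/trucripr, c=stufatrul) -> created
# archive.quote(p=/ji/snuwufu_) -> cud
# archive.pen(p=/ji/nisli, c=wi) -> created
# archive.pen(p=/ji/drojo/slidupli, c=trudagos) -> created
# dial.monthend() -> 2103-05-31

Answer: cur=2103-05-31
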